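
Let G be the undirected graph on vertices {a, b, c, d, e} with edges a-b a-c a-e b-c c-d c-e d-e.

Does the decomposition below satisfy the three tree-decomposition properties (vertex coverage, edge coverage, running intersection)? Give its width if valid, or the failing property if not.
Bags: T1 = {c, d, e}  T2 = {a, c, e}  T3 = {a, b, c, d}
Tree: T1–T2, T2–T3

A tree decomposition must satisfy three properties: every vertex lies in some bag; for every edge, both endpoints lie together in some bag; and for every vertex, the bags containing it form a connected subtree. Here bags containing vertex d are not connected in the tree, so the decomposition is invalid.

No — bags containing vertex d are not connected in the tree.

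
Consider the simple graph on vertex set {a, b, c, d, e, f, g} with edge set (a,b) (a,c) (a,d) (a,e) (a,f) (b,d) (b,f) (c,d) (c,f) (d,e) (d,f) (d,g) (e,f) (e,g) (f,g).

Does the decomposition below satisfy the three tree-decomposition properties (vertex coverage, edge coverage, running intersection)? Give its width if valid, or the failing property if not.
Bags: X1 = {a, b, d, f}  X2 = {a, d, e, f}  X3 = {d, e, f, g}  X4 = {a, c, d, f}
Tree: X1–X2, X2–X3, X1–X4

Vertex coverage: the bags together contain {a, b, c, d, e, f, g}, the full vertex set. Edge coverage: each edge of G has both endpoints in at least one bag. Running intersection: for every vertex, the bags containing it form a connected subtree. All three properties hold, so this is a valid tree decomposition of width max|bag| − 1 = 3, and hence tw(G) ≤ 3.

Yes; width 3.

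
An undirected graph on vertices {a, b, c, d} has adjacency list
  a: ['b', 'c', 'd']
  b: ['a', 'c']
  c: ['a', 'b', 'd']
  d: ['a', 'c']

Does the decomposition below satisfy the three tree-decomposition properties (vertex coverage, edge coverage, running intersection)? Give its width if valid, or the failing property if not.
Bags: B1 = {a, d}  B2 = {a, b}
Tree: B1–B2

No — vertex c appears in no bag.

A tree decomposition must satisfy three properties: every vertex lies in some bag; for every edge, both endpoints lie together in some bag; and for every vertex, the bags containing it form a connected subtree. Here vertex c appears in no bag, so the decomposition is invalid.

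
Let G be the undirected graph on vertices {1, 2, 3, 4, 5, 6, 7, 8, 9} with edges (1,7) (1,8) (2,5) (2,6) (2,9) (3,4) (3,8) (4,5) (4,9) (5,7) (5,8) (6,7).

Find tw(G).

A width-3 tree decomposition is:
Bags: B1 = {2, 6, 7, 9}  B2 = {2, 5, 7, 9}  B3 = {4, 5, 7, 9}  B4 = {1, 4, 5, 7}  B5 = {1, 4, 5, 8}  B6 = {1, 3, 4, 8}
Tree: B1–B2, B2–B3, B3–B4, B4–B5, B5–B6
Every bag has size at most 4, so the width is 4 − 1 = 3 and tw(G) ≤ 3. For the lower bound: the 4 vertex sets {2,6,9}, {7}, {5}, {1,3,4,8} are disjoint, each induces a connected subgraph, and every pair is joined by at least one edge of G. Contracting each set to a single vertex therefore yields K_{4} as a minor, and since treewidth is minor-monotone, tw(G) ≥ tw(K_{4}) = 3. Therefore the treewidth is 3.

3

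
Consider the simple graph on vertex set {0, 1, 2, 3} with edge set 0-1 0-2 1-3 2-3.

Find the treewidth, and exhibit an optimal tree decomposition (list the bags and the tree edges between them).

Each bag holds 3 vertices, so the decomposition has width 2, which upper-bounds the treewidth. Since 0–2–3–1–0 is a cycle in G, G is not acyclic. Forests are exactly the graphs of treewidth ≤ 1, so tw(G) ≥ 2. Combining the bounds, tw(G) = 2.

Treewidth 2.
One optimal decomposition is:
Bags: B1 = {0, 2, 3}  B2 = {0, 1, 3}
Tree: B1–B2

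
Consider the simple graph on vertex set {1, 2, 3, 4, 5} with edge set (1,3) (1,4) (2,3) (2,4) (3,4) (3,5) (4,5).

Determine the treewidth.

A width-2 tree decomposition is:
Bags: B1 = {2, 3, 4}  B2 = {1, 3, 4}  B3 = {3, 4, 5}
Tree: B1–B2, B2–B3
The largest bag has 3 vertices, giving width 2; this decomposition certifies tw(G) ≤ 2. Conversely, {1, 3, 4} is a clique of size 3, and the vertices of any clique must share a bag in every tree decomposition; so some bag has ≥ 3 vertices and tw(G) ≥ 2. The upper and lower bounds meet at 2, so that is the treewidth.

2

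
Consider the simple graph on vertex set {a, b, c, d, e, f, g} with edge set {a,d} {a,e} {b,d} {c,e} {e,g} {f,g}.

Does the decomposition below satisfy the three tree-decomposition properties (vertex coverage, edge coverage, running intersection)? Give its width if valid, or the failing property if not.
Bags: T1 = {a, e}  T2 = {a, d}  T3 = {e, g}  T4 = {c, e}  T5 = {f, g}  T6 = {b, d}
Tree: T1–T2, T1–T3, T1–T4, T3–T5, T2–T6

Checking the three conditions: (i) the bags cover all of {a, b, c, d, e, f, g}; (ii) for each edge, some bag contains both endpoints; (iii) the bags containing any fixed vertex form a subtree. All hold, so the decomposition is valid with width 2 − 1 = 1.

Yes; width 1.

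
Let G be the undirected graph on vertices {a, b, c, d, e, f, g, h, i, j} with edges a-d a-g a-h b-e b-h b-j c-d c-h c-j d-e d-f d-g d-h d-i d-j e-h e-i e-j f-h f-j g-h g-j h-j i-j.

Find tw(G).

3

A width-3 tree decomposition is:
Bags: B1 = {d, g, h, j}  B2 = {d, e, h, j}  B3 = {d, f, h, j}  B4 = {b, e, h, j}  B5 = {d, e, i, j}  B6 = {a, d, g, h}  B7 = {c, d, h, j}
Tree: B1–B2, B2–B3, B2–B4, B2–B5, B1–B6, B3–B7
The largest bag has 4 vertices, giving width 3; this decomposition certifies tw(G) ≤ 3. Conversely, {d, g, h, j} is a clique of size 4, and the vertices of any clique must share a bag in every tree decomposition; so some bag has ≥ 4 vertices and tw(G) ≥ 3. Hence tw(G) = 3 exactly.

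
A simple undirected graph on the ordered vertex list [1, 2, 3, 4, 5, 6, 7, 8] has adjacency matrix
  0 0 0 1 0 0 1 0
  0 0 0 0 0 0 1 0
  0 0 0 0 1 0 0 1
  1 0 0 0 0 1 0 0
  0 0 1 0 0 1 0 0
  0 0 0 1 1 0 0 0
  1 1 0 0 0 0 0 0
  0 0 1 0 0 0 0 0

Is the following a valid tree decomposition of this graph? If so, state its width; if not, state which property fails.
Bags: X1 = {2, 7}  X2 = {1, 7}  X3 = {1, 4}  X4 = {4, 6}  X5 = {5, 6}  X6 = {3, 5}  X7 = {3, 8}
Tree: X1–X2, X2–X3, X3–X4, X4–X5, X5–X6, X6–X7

Vertex coverage: the bags together contain {1, 2, 3, 4, 5, 6, 7, 8}, the full vertex set. Edge coverage: each edge of G has both endpoints in at least one bag. Running intersection: for every vertex, the bags containing it form a connected subtree. All three properties hold, so this is a valid tree decomposition of width max|bag| − 1 = 1, and hence tw(G) ≤ 1.

Yes; width 1.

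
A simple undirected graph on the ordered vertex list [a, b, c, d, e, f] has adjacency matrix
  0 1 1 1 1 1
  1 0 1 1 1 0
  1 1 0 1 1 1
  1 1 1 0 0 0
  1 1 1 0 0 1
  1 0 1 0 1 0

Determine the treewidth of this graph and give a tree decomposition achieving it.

Treewidth 3.
Bags: B1 = {a, b, c, d}  B2 = {a, b, c, e}  B3 = {a, c, e, f}
Tree: B1–B2, B2–B3

Each bag holds 4 vertices, so the decomposition has width 3, which upper-bounds the treewidth. For the lower bound, the 4 vertices {a, b, c, d} are pairwise adjacent, and any tree decomposition puts a clique entirely inside one bag — forcing width ≥ 3. Hence tw(G) = 3 exactly.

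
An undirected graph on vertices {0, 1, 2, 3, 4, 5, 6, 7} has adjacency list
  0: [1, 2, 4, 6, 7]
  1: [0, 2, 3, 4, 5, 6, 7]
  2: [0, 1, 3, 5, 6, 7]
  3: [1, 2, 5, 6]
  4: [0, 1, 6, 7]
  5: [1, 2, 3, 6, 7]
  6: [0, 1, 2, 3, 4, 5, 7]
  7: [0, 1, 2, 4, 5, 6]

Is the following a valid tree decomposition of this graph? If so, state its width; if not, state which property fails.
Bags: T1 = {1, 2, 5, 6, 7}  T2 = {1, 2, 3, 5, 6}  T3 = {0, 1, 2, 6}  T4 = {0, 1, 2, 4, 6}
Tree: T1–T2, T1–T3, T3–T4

A tree decomposition must satisfy three properties: every vertex lies in some bag; for every edge, both endpoints lie together in some bag; and for every vertex, the bags containing it form a connected subtree. Here edge (7,0) lies in no bag, so the decomposition is invalid.

No — edge (7,0) lies in no bag.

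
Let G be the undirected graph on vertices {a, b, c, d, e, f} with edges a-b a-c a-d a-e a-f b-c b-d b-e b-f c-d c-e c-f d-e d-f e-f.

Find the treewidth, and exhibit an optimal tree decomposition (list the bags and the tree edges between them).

A single bag containing all 6 vertices is trivially a valid decomposition of width 5. Conversely, {a, b, c, d, e, f} is a clique of size 6, and the vertices of any clique must share a bag in every tree decomposition; so some bag has ≥ 6 vertices and tw(G) ≥ 5. The upper and lower bounds meet at 5, so that is the treewidth.

Treewidth 5.
One optimal decomposition is:
Bags: B1 = {a, b, c, d, e, f}
Tree: (single bag)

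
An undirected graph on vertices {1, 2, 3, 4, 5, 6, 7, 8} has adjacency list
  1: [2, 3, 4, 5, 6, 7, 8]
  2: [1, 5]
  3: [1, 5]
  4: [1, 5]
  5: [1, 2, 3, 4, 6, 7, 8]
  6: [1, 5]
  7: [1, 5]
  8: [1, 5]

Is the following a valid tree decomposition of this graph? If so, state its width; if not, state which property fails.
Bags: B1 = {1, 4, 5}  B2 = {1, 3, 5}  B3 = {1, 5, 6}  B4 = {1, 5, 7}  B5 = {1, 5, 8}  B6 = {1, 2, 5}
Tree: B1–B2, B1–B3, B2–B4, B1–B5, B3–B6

Yes; width 2.

Vertex coverage: the bags together contain {1, 2, 3, 4, 5, 6, 7, 8}, the full vertex set. Edge coverage: each edge of G has both endpoints in at least one bag. Running intersection: for every vertex, the bags containing it form a connected subtree. All three properties hold, so this is a valid tree decomposition of width max|bag| − 1 = 2, and hence tw(G) ≤ 2.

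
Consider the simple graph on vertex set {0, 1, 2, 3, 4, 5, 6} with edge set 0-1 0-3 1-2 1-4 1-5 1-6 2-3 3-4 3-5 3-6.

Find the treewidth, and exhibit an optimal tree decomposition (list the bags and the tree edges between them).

Treewidth 2.
One optimal decomposition is:
Bags: B1 = {1, 3, 6}  B2 = {1, 3, 5}  B3 = {1, 3, 4}  B4 = {1, 2, 3}  B5 = {0, 1, 3}
Tree: B1–B2, B2–B3, B3–B4, B4–B5

The largest bag has 3 vertices, giving width 2; this decomposition certifies tw(G) ≤ 2. Since 1–6–3–5–1 is a cycle in G, G is not acyclic. Forests are exactly the graphs of treewidth ≤ 1, so tw(G) ≥ 2. Hence tw(G) = 2 exactly.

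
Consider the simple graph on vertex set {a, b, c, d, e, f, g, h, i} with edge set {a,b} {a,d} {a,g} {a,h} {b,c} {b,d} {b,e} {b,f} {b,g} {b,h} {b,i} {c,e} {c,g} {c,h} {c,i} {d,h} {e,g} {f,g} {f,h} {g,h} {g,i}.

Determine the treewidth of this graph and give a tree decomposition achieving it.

Treewidth 3.
One optimal decomposition is:
Bags: B1 = {b, c, g, h}  B2 = {a, b, g, h}  B3 = {a, b, d, h}  B4 = {b, c, g, i}  B5 = {b, c, e, g}  B6 = {b, f, g, h}
Tree: B1–B2, B2–B3, B1–B4, B1–B5, B1–B6

Each bag holds 4 vertices, so the decomposition has width 3, which upper-bounds the treewidth. Conversely, {a, b, d, h} is a clique of size 4, and the vertices of any clique must share a bag in every tree decomposition; so some bag has ≥ 4 vertices and tw(G) ≥ 3. Therefore the treewidth is 3.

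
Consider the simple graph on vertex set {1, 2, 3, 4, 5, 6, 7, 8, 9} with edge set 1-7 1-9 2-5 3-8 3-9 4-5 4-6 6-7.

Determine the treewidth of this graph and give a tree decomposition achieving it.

Each bag holds 2 vertices, so the decomposition has width 1, which upper-bounds the treewidth. Any graph with an edge has treewidth ≥ 1, and G has the edge 2–5. The upper and lower bounds meet at 1, so that is the treewidth.

Treewidth 1.
One optimal decomposition is:
Bags: B1 = {2, 5}  B2 = {4, 5}  B3 = {4, 6}  B4 = {6, 7}  B5 = {1, 7}  B6 = {1, 9}  B7 = {3, 9}  B8 = {3, 8}
Tree: B1–B2, B2–B3, B3–B4, B4–B5, B5–B6, B6–B7, B7–B8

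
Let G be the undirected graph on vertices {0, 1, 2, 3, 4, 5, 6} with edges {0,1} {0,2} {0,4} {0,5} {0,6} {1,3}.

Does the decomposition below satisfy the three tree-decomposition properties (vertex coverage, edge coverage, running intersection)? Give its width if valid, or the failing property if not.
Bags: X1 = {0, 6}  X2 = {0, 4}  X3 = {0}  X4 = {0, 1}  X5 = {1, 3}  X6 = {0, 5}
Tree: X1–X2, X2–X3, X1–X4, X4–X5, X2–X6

No — vertex 2 appears in no bag.

A tree decomposition must satisfy three properties: every vertex lies in some bag; for every edge, both endpoints lie together in some bag; and for every vertex, the bags containing it form a connected subtree. Here vertex 2 appears in no bag, so the decomposition is invalid.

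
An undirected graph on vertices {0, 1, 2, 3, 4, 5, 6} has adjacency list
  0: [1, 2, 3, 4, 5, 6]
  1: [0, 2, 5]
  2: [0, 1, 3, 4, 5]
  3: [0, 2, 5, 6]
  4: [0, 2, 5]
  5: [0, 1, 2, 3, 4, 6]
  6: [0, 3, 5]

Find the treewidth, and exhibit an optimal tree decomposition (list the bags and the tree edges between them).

Treewidth 3.
Bags: B1 = {0, 2, 3, 5}  B2 = {0, 3, 5, 6}  B3 = {0, 1, 2, 5}  B4 = {0, 2, 4, 5}
Tree: B1–B2, B1–B3, B3–B4

The largest bag has 4 vertices, giving width 3; this decomposition certifies tw(G) ≤ 3. Conversely, {0, 1, 2, 5} is a clique of size 4, and the vertices of any clique must share a bag in every tree decomposition; so some bag has ≥ 4 vertices and tw(G) ≥ 3. Hence tw(G) = 3 exactly.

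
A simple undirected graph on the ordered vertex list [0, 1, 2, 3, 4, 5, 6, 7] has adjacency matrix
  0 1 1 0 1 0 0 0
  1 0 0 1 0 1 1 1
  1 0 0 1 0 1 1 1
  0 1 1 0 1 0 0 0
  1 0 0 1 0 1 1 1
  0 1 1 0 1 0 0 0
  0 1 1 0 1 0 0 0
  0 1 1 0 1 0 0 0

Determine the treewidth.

3

A width-3 tree decomposition is:
Bags: B1 = {1, 2, 4, 5}  B2 = {1, 2, 4, 6}  B3 = {1, 2, 4, 7}  B4 = {1, 2, 3, 4}  B5 = {0, 1, 2, 4}
Tree: B1–B2, B2–B3, B3–B4, B4–B5
Each bag holds 4 vertices, so the decomposition has width 3, which upper-bounds the treewidth. For the lower bound: the 4 vertex sets {2,5}, {1,6}, {4}, {7} are disjoint, each induces a connected subgraph, and every pair is joined by at least one edge of G. Contracting each set to a single vertex therefore yields K_{4} as a minor, and since treewidth is minor-monotone, tw(G) ≥ tw(K_{4}) = 3. The upper and lower bounds meet at 3, so that is the treewidth.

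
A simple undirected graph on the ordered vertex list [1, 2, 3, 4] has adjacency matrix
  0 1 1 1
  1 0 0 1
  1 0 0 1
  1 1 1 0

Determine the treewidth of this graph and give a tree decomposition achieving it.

Each bag holds 3 vertices, so the decomposition has width 2, which upper-bounds the treewidth. Conversely, {1, 2, 4} is a clique of size 3, and the vertices of any clique must share a bag in every tree decomposition; so some bag has ≥ 3 vertices and tw(G) ≥ 2. The upper and lower bounds meet at 2, so that is the treewidth.

Treewidth 2.
One optimal decomposition is:
Bags: B1 = {1, 3, 4}  B2 = {1, 2, 4}
Tree: B1–B2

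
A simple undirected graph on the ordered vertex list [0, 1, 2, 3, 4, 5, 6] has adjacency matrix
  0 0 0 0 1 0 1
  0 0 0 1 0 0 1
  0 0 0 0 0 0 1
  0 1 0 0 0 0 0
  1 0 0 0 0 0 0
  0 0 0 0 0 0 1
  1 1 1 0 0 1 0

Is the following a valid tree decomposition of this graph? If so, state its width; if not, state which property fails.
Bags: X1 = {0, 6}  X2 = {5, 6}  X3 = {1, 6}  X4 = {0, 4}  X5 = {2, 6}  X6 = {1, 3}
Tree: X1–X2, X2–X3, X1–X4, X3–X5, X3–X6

Checking the three conditions: (i) the bags cover all of {0, 1, 2, 3, 4, 5, 6}; (ii) for each edge, some bag contains both endpoints; (iii) the bags containing any fixed vertex form a subtree. All hold, so the decomposition is valid with width 2 − 1 = 1.

Yes; width 1.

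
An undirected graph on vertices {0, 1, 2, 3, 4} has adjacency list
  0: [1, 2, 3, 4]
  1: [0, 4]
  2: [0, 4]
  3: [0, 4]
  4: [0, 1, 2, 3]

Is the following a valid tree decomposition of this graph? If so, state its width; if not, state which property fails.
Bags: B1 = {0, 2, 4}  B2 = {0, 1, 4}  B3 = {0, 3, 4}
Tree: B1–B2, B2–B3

Checking the three conditions: (i) the bags cover all of {0, 1, 2, 3, 4}; (ii) for each edge, some bag contains both endpoints; (iii) the bags containing any fixed vertex form a subtree. All hold, so the decomposition is valid with width 3 − 1 = 2.

Yes; width 2.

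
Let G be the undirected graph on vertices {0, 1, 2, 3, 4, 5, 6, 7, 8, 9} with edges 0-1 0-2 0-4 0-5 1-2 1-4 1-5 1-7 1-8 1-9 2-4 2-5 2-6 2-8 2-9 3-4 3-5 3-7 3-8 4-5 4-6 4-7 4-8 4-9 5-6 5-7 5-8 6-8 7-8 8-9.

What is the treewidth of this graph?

A width-4 tree decomposition is:
Bags: B1 = {2, 4, 5, 6, 8}  B2 = {1, 2, 4, 5, 8}  B3 = {1, 2, 4, 8, 9}  B4 = {0, 1, 2, 4, 5}  B5 = {1, 4, 5, 7, 8}  B6 = {3, 4, 5, 7, 8}
Tree: B1–B2, B2–B3, B2–B4, B2–B5, B5–B6
Every bag has size at most 5, so the width is 5 − 1 = 4 and tw(G) ≤ 4. Conversely, {1, 2, 4, 8, 9} is a clique of size 5, and the vertices of any clique must share a bag in every tree decomposition; so some bag has ≥ 5 vertices and tw(G) ≥ 4. The upper and lower bounds meet at 4, so that is the treewidth.

4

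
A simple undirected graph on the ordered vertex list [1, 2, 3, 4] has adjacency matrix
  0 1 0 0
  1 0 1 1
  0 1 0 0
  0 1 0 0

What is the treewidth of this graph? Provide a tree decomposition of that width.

Treewidth 1.
One such decomposition:
Bags: B1 = {2, 4}  B2 = {2, 3}  B3 = {1, 2}
Tree: B1–B2, B1–B3

Every bag has size at most 2, so the width is 2 − 1 = 1 and tw(G) ≤ 1. G has an edge, so its treewidth is at least 1. Hence tw(G) = 1 exactly.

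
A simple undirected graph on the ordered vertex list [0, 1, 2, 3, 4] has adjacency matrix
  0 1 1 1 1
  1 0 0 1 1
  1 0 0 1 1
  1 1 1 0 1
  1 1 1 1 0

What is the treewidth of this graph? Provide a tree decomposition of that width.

Every bag has size at most 4, so the width is 4 − 1 = 3 and tw(G) ≤ 3. Conversely, {0, 1, 3, 4} is a clique of size 4, and the vertices of any clique must share a bag in every tree decomposition; so some bag has ≥ 4 vertices and tw(G) ≥ 3. The upper and lower bounds meet at 3, so that is the treewidth.

Treewidth 3.
One such decomposition:
Bags: B1 = {0, 2, 3, 4}  B2 = {0, 1, 3, 4}
Tree: B1–B2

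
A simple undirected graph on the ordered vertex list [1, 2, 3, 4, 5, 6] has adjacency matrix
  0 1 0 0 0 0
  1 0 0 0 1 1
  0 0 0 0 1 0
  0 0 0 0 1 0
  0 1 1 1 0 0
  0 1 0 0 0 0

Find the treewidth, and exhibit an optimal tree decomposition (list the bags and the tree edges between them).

Each bag holds 2 vertices, so the decomposition has width 1, which upper-bounds the treewidth. Any graph with an edge has treewidth ≥ 1, and G has the edge 3–5. Hence tw(G) = 1 exactly.

Treewidth 1.
One optimal decomposition is:
Bags: B1 = {3, 5}  B2 = {2, 5}  B3 = {4, 5}  B4 = {1, 2}  B5 = {2, 6}
Tree: B1–B2, B1–B3, B2–B4, B2–B5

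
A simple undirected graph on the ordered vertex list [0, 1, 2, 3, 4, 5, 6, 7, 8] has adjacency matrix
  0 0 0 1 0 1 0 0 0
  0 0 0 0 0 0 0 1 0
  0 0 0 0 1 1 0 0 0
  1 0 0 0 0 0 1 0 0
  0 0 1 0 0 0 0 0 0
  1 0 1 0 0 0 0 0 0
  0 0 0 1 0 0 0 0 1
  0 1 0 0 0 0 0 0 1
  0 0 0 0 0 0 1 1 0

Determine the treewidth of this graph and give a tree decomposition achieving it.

Every bag has size at most 2, so the width is 2 − 1 = 1 and tw(G) ≤ 1. Any graph with an edge has treewidth ≥ 1, and G has the edge 1–7. Hence tw(G) = 1 exactly.

Treewidth 1.
Bags: B1 = {1, 7}  B2 = {7, 8}  B3 = {6, 8}  B4 = {3, 6}  B5 = {0, 3}  B6 = {0, 5}  B7 = {2, 5}  B8 = {2, 4}
Tree: B1–B2, B2–B3, B3–B4, B4–B5, B5–B6, B6–B7, B7–B8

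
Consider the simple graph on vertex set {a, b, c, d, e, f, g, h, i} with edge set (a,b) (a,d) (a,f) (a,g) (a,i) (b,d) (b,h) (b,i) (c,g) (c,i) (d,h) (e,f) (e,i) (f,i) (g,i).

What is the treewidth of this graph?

2

A width-2 tree decomposition is:
Bags: B1 = {a, g, i}  B2 = {a, f, i}  B3 = {a, b, i}  B4 = {a, b, d}  B5 = {e, f, i}  B6 = {b, d, h}  B7 = {c, g, i}
Tree: B1–B2, B1–B3, B3–B4, B2–B5, B4–B6, B1–B7
Each bag holds 3 vertices, so the decomposition has width 2, which upper-bounds the treewidth. Conversely, {b, d, h} is a clique of size 3, and the vertices of any clique must share a bag in every tree decomposition; so some bag has ≥ 3 vertices and tw(G) ≥ 2. Combining the bounds, tw(G) = 2.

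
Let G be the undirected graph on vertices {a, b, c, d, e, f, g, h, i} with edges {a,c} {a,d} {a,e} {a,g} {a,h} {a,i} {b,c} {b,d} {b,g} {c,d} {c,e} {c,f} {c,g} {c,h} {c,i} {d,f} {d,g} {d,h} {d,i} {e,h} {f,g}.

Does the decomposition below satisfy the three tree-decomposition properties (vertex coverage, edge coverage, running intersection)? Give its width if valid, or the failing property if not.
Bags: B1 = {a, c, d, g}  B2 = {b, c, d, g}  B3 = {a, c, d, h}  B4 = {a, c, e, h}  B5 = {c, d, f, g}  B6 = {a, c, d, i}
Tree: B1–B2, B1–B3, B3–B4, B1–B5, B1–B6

Vertex coverage: the bags together contain {a, b, c, d, e, f, g, h, i}, the full vertex set. Edge coverage: each edge of G has both endpoints in at least one bag. Running intersection: for every vertex, the bags containing it form a connected subtree. All three properties hold, so this is a valid tree decomposition of width max|bag| − 1 = 3, and hence tw(G) ≤ 3.

Yes; width 3.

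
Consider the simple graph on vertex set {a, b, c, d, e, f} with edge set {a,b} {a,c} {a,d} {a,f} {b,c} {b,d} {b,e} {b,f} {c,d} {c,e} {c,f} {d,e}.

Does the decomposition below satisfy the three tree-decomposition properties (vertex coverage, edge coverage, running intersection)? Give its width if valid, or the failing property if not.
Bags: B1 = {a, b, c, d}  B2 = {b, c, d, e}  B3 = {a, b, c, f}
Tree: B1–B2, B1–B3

Yes; width 3.

Every vertex of G appears in some bag (union = {a, b, c, d, e, f}); every edge is covered by a bag; and for each vertex v the set of bags containing v is connected in the bag tree. The decomposition is therefore valid. The largest bag has 4 vertices, so the width is 3.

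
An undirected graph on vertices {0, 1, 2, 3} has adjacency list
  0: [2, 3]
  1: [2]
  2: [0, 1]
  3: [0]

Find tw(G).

A width-1 tree decomposition is:
Bags: B1 = {0, 2}  B2 = {0, 3}  B3 = {1, 2}
Tree: B1–B2, B1–B3
Each bag holds 2 vertices, so the decomposition has width 1, which upper-bounds the treewidth. G has an edge, so its treewidth is at least 1. Therefore the treewidth is 1.

1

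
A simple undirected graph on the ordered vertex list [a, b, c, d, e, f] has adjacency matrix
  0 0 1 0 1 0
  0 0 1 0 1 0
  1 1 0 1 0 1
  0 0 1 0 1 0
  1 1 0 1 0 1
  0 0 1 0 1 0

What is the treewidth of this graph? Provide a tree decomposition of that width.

The largest bag has 3 vertices, giving width 2; this decomposition certifies tw(G) ≤ 2. Since b–e–d–c–b is a cycle in G, G is not acyclic. Forests are exactly the graphs of treewidth ≤ 1, so tw(G) ≥ 2. Therefore the treewidth is 2.

Treewidth 2.
One optimal decomposition is:
Bags: B1 = {b, c, e}  B2 = {c, d, e}  B3 = {a, c, e}  B4 = {c, e, f}
Tree: B1–B2, B2–B3, B3–B4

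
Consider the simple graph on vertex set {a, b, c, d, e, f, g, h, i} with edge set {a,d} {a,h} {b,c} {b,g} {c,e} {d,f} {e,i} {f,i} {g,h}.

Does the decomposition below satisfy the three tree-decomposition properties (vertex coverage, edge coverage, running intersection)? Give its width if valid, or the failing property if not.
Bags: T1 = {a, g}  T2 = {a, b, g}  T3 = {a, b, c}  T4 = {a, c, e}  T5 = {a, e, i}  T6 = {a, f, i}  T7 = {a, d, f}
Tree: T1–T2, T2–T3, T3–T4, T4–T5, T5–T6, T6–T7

A tree decomposition must satisfy three properties: every vertex lies in some bag; for every edge, both endpoints lie together in some bag; and for every vertex, the bags containing it form a connected subtree. Here vertex h appears in no bag, so the decomposition is invalid.

No — vertex h appears in no bag.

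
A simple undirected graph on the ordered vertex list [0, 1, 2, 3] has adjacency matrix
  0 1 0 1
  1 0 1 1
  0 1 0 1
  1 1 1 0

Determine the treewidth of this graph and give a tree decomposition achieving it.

Treewidth 2.
Bags: B1 = {0, 1, 3}  B2 = {1, 2, 3}
Tree: B1–B2

The largest bag has 3 vertices, giving width 2; this decomposition certifies tw(G) ≤ 2. For the lower bound, the 3 vertices {0, 1, 3} are pairwise adjacent, and any tree decomposition puts a clique entirely inside one bag — forcing width ≥ 2. Therefore the treewidth is 2.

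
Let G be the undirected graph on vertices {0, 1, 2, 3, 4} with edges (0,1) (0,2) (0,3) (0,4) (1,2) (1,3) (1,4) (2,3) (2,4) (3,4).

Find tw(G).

A width-4 tree decomposition is:
Bags: B1 = {0, 1, 2, 3, 4}
Tree: (single bag)
With just one bag of size 5, the width is 5 − 1 = 4, so tw(G) ≤ 4. On the other hand G contains the 5-clique {0, 1, 2, 3, 4}. A clique must lie in a single bag of any decomposition, so no decomposition can have width below 4. Combining the bounds, tw(G) = 4.

4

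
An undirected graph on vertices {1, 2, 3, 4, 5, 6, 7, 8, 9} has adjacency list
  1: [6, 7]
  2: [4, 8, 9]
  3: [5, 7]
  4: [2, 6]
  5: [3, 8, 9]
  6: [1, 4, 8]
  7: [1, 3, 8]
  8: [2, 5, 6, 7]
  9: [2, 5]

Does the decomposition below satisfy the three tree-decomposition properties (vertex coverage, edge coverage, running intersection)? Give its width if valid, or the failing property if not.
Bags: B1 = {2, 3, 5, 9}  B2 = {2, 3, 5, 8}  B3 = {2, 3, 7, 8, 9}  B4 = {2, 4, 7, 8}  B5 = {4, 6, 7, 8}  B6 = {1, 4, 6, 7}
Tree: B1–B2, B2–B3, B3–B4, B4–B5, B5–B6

A tree decomposition must satisfy three properties: every vertex lies in some bag; for every edge, both endpoints lie together in some bag; and for every vertex, the bags containing it form a connected subtree. Here bags containing vertex 9 are not connected in the tree, so the decomposition is invalid.

No — bags containing vertex 9 are not connected in the tree.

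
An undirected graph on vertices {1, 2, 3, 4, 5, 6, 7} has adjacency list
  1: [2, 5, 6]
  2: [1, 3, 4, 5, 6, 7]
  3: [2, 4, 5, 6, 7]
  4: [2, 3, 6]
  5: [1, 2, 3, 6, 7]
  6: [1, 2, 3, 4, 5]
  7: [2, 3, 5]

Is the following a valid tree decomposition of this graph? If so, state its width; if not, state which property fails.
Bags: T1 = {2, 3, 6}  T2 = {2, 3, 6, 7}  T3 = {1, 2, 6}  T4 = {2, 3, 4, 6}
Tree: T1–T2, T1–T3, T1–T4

No — vertex 5 appears in no bag.

A tree decomposition must satisfy three properties: every vertex lies in some bag; for every edge, both endpoints lie together in some bag; and for every vertex, the bags containing it form a connected subtree. Here vertex 5 appears in no bag, so the decomposition is invalid.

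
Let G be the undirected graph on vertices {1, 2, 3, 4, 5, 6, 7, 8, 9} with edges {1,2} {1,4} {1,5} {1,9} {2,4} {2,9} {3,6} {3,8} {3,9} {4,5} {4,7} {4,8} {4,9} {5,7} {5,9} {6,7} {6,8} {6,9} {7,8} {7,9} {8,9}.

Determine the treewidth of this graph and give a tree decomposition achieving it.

Treewidth 3.
One such decomposition:
Bags: B1 = {1, 4, 5, 9}  B2 = {4, 5, 7, 9}  B3 = {4, 7, 8, 9}  B4 = {6, 7, 8, 9}  B5 = {1, 2, 4, 9}  B6 = {3, 6, 8, 9}
Tree: B1–B2, B2–B3, B3–B4, B1–B5, B4–B6

The largest bag has 4 vertices, giving width 3; this decomposition certifies tw(G) ≤ 3. For the lower bound, the 4 vertices {3, 6, 8, 9} are pairwise adjacent, and any tree decomposition puts a clique entirely inside one bag — forcing width ≥ 3. Combining the bounds, tw(G) = 3.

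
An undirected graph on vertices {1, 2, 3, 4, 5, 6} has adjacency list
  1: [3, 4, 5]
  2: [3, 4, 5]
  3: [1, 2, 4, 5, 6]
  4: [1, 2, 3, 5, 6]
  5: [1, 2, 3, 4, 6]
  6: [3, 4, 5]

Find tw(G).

A width-3 tree decomposition is:
Bags: B1 = {2, 3, 4, 5}  B2 = {1, 3, 4, 5}  B3 = {3, 4, 5, 6}
Tree: B1–B2, B1–B3
The largest bag has 4 vertices, giving width 3; this decomposition certifies tw(G) ≤ 3. For the lower bound, the 4 vertices {1, 3, 4, 5} are pairwise adjacent, and any tree decomposition puts a clique entirely inside one bag — forcing width ≥ 3. Therefore the treewidth is 3.

3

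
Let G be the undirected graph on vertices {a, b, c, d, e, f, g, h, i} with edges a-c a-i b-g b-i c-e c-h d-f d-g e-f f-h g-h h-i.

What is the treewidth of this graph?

A width-3 tree decomposition is:
Bags: B1 = {c, d, e, f}  B2 = {c, d, f, h}  B3 = {c, d, g, h}  B4 = {a, c, g, h}  B5 = {a, g, h, i}  B6 = {a, b, g, i}
Tree: B1–B2, B2–B3, B3–B4, B4–B5, B5–B6
The largest bag has 4 vertices, giving width 3; this decomposition certifies tw(G) ≤ 3. For the lower bound: the 4 vertex sets {d,e,f}, {c}, {h}, {a,b,g,i} are disjoint, each induces a connected subgraph, and every pair is joined by at least one edge of G. Contracting each set to a single vertex therefore yields K_{4} as a minor, and since treewidth is minor-monotone, tw(G) ≥ tw(K_{4}) = 3. Combining the bounds, tw(G) = 3.

3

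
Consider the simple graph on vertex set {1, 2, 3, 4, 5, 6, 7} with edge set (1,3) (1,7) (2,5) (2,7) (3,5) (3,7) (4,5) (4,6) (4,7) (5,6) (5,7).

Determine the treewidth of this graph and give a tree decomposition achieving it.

Each bag holds 3 vertices, so the decomposition has width 2, which upper-bounds the treewidth. On the other hand G contains the 3-clique {1, 3, 7}. A clique must lie in a single bag of any decomposition, so no decomposition can have width below 2. Hence tw(G) = 2 exactly.

Treewidth 2.
One optimal decomposition is:
Bags: B1 = {4, 5, 7}  B2 = {3, 5, 7}  B3 = {2, 5, 7}  B4 = {4, 5, 6}  B5 = {1, 3, 7}
Tree: B1–B2, B1–B3, B1–B4, B2–B5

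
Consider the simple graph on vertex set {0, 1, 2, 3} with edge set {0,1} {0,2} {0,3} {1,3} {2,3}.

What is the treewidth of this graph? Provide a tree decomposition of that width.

Every bag has size at most 3, so the width is 3 − 1 = 2 and tw(G) ≤ 2. On the other hand G contains the 3-clique {0, 1, 3}. A clique must lie in a single bag of any decomposition, so no decomposition can have width below 2. The upper and lower bounds meet at 2, so that is the treewidth.

Treewidth 2.
One such decomposition:
Bags: B1 = {0, 1, 3}  B2 = {0, 2, 3}
Tree: B1–B2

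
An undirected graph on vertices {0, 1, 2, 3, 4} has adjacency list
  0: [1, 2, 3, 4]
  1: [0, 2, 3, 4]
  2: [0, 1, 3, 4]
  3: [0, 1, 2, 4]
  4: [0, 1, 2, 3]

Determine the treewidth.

A width-4 tree decomposition is:
Bags: B1 = {0, 1, 2, 3, 4}
Tree: (single bag)
With just one bag of size 5, the width is 5 − 1 = 4, so tw(G) ≤ 4. For the lower bound, the 5 vertices {0, 1, 2, 3, 4} are pairwise adjacent, and any tree decomposition puts a clique entirely inside one bag — forcing width ≥ 4. Therefore the treewidth is 4.

4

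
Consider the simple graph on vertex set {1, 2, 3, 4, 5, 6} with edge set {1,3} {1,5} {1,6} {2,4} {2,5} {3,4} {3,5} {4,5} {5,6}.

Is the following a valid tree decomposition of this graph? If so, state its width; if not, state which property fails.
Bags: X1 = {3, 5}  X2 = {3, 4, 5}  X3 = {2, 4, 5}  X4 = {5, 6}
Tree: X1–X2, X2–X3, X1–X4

No — vertex 1 appears in no bag.

A tree decomposition must satisfy three properties: every vertex lies in some bag; for every edge, both endpoints lie together in some bag; and for every vertex, the bags containing it form a connected subtree. Here vertex 1 appears in no bag, so the decomposition is invalid.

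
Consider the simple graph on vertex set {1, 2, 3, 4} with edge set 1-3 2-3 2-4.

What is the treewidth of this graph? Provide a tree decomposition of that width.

Every bag has size at most 2, so the width is 2 − 1 = 1 and tw(G) ≤ 1. Since G has at least one edge (e.g. 2–3), it is not an edgeless graph, so tw(G) ≥ 1. Therefore the treewidth is 1.

Treewidth 1.
One such decomposition:
Bags: B1 = {2, 3}  B2 = {1, 3}  B3 = {2, 4}
Tree: B1–B2, B1–B3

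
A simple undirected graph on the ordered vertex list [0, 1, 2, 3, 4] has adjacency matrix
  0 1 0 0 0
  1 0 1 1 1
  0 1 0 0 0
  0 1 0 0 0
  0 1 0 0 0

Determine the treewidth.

A width-1 tree decomposition is:
Bags: B1 = {1, 4}  B2 = {1, 2}  B3 = {0, 1}  B4 = {1, 3}
Tree: B1–B2, B2–B3, B3–B4
Each bag holds 2 vertices, so the decomposition has width 1, which upper-bounds the treewidth. Since G has at least one edge (e.g. 4–1), it is not an edgeless graph, so tw(G) ≥ 1. Hence tw(G) = 1 exactly.

1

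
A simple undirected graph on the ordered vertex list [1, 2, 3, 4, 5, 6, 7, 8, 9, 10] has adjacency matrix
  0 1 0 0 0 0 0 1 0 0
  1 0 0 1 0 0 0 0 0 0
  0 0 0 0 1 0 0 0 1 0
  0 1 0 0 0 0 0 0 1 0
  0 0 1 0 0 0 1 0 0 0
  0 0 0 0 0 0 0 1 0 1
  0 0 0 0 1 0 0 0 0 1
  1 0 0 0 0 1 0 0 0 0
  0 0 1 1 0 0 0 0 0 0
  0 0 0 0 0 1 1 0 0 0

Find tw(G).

2

A width-2 tree decomposition is:
Bags: B1 = {6, 7, 10}  B2 = {6, 7, 8}  B3 = {1, 7, 8}  B4 = {1, 2, 7}  B5 = {2, 4, 7}  B6 = {4, 7, 9}  B7 = {3, 7, 9}  B8 = {3, 5, 7}
Tree: B1–B2, B2–B3, B3–B4, B4–B5, B5–B6, B6–B7, B7–B8
Each bag holds 3 vertices, so the decomposition has width 2, which upper-bounds the treewidth. For the lower bound, G contains the cycle 7–10–6–8–1–2–4–9–3–5–7, so G is not a forest; only forests have treewidth ≤ 1, hence tw(G) ≥ 2. Combining the bounds, tw(G) = 2.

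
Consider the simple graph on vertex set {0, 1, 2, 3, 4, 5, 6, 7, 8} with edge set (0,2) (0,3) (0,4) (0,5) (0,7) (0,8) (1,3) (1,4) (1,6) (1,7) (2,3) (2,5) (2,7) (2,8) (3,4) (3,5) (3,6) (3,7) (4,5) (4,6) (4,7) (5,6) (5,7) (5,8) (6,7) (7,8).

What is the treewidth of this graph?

4

A width-4 tree decomposition is:
Bags: B1 = {0, 3, 4, 5, 7}  B2 = {3, 4, 5, 6, 7}  B3 = {0, 2, 3, 5, 7}  B4 = {0, 2, 5, 7, 8}  B5 = {1, 3, 4, 6, 7}
Tree: B1–B2, B1–B3, B3–B4, B2–B5
Every bag has size at most 5, so the width is 5 − 1 = 4 and tw(G) ≤ 4. Conversely, {0, 2, 5, 7, 8} is a clique of size 5, and the vertices of any clique must share a bag in every tree decomposition; so some bag has ≥ 5 vertices and tw(G) ≥ 4. Hence tw(G) = 4 exactly.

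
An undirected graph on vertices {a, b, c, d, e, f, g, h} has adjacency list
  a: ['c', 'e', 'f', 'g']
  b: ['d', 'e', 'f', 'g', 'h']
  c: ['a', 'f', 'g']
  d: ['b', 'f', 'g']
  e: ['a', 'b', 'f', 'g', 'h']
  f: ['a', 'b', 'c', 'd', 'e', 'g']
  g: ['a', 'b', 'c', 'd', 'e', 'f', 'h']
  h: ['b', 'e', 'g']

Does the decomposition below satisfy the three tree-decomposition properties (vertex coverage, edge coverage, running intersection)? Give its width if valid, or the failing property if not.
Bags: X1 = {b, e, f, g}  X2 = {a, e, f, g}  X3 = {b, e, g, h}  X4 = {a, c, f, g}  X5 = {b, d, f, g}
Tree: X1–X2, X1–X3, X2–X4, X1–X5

Every vertex of G appears in some bag (union = {a, b, c, d, e, f, g, h}); every edge is covered by a bag; and for each vertex v the set of bags containing v is connected in the bag tree. The decomposition is therefore valid. The largest bag has 4 vertices, so the width is 3.

Yes; width 3.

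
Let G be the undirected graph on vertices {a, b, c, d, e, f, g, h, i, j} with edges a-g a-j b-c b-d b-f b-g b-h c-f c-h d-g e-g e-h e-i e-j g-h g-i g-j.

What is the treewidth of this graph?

A width-2 tree decomposition is:
Bags: B1 = {b, g, h}  B2 = {b, c, h}  B3 = {e, g, h}  B4 = {b, c, f}  B5 = {e, g, i}  B6 = {e, g, j}  B7 = {a, g, j}  B8 = {b, d, g}
Tree: B1–B2, B1–B3, B2–B4, B3–B5, B3–B6, B6–B7, B1–B8
The largest bag has 3 vertices, giving width 2; this decomposition certifies tw(G) ≤ 2. For the lower bound, the 3 vertices {b, d, g} are pairwise adjacent, and any tree decomposition puts a clique entirely inside one bag — forcing width ≥ 2. Combining the bounds, tw(G) = 2.

2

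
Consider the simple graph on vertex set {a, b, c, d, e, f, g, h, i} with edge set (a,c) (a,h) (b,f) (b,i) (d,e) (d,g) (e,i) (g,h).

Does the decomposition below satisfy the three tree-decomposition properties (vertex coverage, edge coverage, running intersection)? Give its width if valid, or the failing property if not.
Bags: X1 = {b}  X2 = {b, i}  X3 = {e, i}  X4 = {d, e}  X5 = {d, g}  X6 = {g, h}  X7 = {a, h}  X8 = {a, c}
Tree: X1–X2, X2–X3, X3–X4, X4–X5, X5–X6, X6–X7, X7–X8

No — vertex f appears in no bag.

A tree decomposition must satisfy three properties: every vertex lies in some bag; for every edge, both endpoints lie together in some bag; and for every vertex, the bags containing it form a connected subtree. Here vertex f appears in no bag, so the decomposition is invalid.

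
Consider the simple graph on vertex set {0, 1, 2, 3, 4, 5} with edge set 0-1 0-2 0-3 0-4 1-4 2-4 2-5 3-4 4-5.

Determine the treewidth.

A width-2 tree decomposition is:
Bags: B1 = {0, 2, 4}  B2 = {2, 4, 5}  B3 = {0, 1, 4}  B4 = {0, 3, 4}
Tree: B1–B2, B1–B3, B1–B4
Each bag holds 3 vertices, so the decomposition has width 2, which upper-bounds the treewidth. Conversely, {0, 1, 4} is a clique of size 3, and the vertices of any clique must share a bag in every tree decomposition; so some bag has ≥ 3 vertices and tw(G) ≥ 2. Combining the bounds, tw(G) = 2.

2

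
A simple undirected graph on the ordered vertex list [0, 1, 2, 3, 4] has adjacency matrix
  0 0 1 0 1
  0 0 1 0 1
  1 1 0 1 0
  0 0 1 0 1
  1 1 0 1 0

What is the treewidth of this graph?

A width-2 tree decomposition is:
Bags: B1 = {2, 3, 4}  B2 = {1, 2, 4}  B3 = {0, 2, 4}
Tree: B1–B2, B2–B3
Every bag has size at most 3, so the width is 3 − 1 = 2 and tw(G) ≤ 2. For the lower bound, G contains the cycle 2–3–4–1–2, so G is not a forest; only forests have treewidth ≤ 1, hence tw(G) ≥ 2. Hence tw(G) = 2 exactly.

2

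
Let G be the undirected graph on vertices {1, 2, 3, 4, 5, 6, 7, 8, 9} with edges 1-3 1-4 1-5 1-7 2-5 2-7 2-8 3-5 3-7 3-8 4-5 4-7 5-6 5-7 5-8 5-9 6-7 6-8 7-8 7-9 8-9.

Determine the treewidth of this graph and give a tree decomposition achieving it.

Treewidth 3.
Bags: B1 = {5, 7, 8, 9}  B2 = {2, 5, 7, 8}  B3 = {3, 5, 7, 8}  B4 = {1, 3, 5, 7}  B5 = {1, 4, 5, 7}  B6 = {5, 6, 7, 8}
Tree: B1–B2, B2–B3, B3–B4, B4–B5, B2–B6

Each bag holds 4 vertices, so the decomposition has width 3, which upper-bounds the treewidth. Conversely, {5, 7, 8, 9} is a clique of size 4, and the vertices of any clique must share a bag in every tree decomposition; so some bag has ≥ 4 vertices and tw(G) ≥ 3. Hence tw(G) = 3 exactly.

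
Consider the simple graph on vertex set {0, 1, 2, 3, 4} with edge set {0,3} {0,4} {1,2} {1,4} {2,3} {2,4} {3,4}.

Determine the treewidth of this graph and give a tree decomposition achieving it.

Treewidth 2.
One optimal decomposition is:
Bags: B1 = {1, 2, 4}  B2 = {2, 3, 4}  B3 = {0, 3, 4}
Tree: B1–B2, B2–B3

The largest bag has 3 vertices, giving width 2; this decomposition certifies tw(G) ≤ 2. On the other hand G contains the 3-clique {0, 3, 4}. A clique must lie in a single bag of any decomposition, so no decomposition can have width below 2. Therefore the treewidth is 2.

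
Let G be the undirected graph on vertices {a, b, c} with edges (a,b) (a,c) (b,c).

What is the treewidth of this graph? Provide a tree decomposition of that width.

Treewidth 2.
Bags: B1 = {a, b, c}
Tree: (single bag)

A single bag containing all 3 vertices is trivially a valid decomposition of width 2. For the lower bound, the 3 vertices {a, b, c} are pairwise adjacent, and any tree decomposition puts a clique entirely inside one bag — forcing width ≥ 2. The upper and lower bounds meet at 2, so that is the treewidth.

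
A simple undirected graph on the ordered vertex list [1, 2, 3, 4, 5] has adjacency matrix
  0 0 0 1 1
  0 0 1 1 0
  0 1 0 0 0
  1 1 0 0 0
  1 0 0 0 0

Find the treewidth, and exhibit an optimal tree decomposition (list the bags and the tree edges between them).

Treewidth 1.
Bags: B1 = {2, 3}  B2 = {2, 4}  B3 = {1, 4}  B4 = {1, 5}
Tree: B1–B2, B2–B3, B3–B4

Each bag holds 2 vertices, so the decomposition has width 1, which upper-bounds the treewidth. G has an edge, so its treewidth is at least 1. The upper and lower bounds meet at 1, so that is the treewidth.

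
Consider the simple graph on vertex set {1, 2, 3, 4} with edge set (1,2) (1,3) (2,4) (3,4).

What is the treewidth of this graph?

A width-2 tree decomposition is:
Bags: B1 = {2, 3, 4}  B2 = {1, 2, 3}
Tree: B1–B2
Each bag holds 3 vertices, so the decomposition has width 2, which upper-bounds the treewidth. Since 2–4–3–1–2 is a cycle in G, G is not acyclic. Forests are exactly the graphs of treewidth ≤ 1, so tw(G) ≥ 2. Combining the bounds, tw(G) = 2.

2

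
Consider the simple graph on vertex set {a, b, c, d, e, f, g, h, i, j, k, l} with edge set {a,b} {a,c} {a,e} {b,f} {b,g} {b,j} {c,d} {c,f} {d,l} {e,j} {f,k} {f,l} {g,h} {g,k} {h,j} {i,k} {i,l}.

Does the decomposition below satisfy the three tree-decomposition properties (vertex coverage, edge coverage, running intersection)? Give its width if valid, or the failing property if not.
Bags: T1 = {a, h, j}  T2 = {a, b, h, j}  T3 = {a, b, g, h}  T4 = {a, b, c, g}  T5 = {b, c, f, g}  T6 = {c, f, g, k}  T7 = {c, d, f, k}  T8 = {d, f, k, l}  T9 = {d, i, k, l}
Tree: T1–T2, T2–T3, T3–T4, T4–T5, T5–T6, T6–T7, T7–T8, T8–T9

No — vertex e appears in no bag.

A tree decomposition must satisfy three properties: every vertex lies in some bag; for every edge, both endpoints lie together in some bag; and for every vertex, the bags containing it form a connected subtree. Here vertex e appears in no bag, so the decomposition is invalid.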